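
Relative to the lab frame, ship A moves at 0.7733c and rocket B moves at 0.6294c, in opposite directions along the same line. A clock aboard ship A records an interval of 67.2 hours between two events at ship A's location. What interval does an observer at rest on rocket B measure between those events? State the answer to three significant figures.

203 hours

Speed of ship A in rocket B's frame: u = (v_A + v_B)/(1 + v_A v_B/c²) = (0.7733 + 0.6294)/(1 + 0.7733×0.6294) = 1.4027/1.48671502 = 0.94349; |u| = 0.94349c.
At |u| = 0.94349c, γ = (1 − 0.890173)^(−1/2) = 3.0175.
The clock on ship A records proper time, so rocket B measures Δt = γΔτ = 3.0175 × 67.2 = 203 hours.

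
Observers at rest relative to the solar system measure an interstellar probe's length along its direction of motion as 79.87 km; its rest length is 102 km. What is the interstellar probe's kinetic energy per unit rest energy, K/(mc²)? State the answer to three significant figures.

Length contraction gives γ = L₀/L = 102/79.87 = 1.27708.
K/(mc²) = γ − 1 = 1.27708 − 1 = 0.277.

0.277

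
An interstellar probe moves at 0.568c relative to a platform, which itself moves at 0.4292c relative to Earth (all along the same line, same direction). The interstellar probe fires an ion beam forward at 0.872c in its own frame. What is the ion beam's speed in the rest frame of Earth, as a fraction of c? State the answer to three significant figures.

Apply u = (u'+v)/(1+u'v) twice. Ion beam in the platform frame: (0.872+0.568)/(1+0.872·0.568) = 1.44/1.495296 = 0.96302c.
That velocity, transformed to the rest frame of Earth: (0.96302+0.4292)/(1+0.96302·0.4292) = 1.39222/1.413328184 = 0.98506c.

0.985c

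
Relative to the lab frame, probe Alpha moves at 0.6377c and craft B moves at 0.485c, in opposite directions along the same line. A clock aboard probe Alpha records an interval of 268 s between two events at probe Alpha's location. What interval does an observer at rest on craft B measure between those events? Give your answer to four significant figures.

Speed of probe Alpha in craft B's frame: u = (v_A + v_B)/(1 + v_A v_B/c²) = (0.6377 + 0.485)/(1 + 0.6377×0.485) = 1.1227/1.3092845 = 0.85749; |u| = 0.85749c.
At |u| = 0.85749c, γ = (1 − 0.735289)^(−1/2) = 1.9436.
The clock on probe Alpha records proper time, so craft B measures Δt = γΔτ = 1.9436 × 268 = 520.9 s.

520.9 s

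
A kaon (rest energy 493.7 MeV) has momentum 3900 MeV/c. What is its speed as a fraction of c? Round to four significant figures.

0.9921c

βγ = pc/(mc²) = 3900/493.7 = 7.8995.
Since γ² = 1 + (βγ)² = 63.4021, γ = √63.4021 = 7.96254, and β = (βγ)/γ = 7.8995/7.96254 = 0.9921.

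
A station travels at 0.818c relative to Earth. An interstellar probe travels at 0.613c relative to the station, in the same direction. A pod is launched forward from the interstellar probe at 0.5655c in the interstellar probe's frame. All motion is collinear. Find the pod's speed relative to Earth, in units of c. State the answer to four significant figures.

Compose velocities in two stages. Stage 1 (into S'): u₁ = (0.5655+0.613)/(1+0.5655×0.613) = 0.87513.
Stage 2 (into S): u = (0.87513+0.818)/(1+0.87513×0.818) = 0.98676, so the speed is 0.9868c.

0.9868c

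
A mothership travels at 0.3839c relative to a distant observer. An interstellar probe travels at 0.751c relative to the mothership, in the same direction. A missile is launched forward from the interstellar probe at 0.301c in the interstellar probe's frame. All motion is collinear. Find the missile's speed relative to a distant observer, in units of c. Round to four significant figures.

0.9342c

Compose velocities in two stages. Stage 1 (into S'): u₁ = (0.301+0.751)/(1+0.301×0.751) = 0.85804.
Stage 2 (into S): u = (0.85804+0.3839)/(1+0.85804×0.3839) = 0.93421, so the speed is 0.9342c.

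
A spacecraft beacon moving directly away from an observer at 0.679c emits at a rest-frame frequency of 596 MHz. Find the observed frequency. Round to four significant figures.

Relativistic Doppler (source moving away): f_obs = f_src · √((1−β)/(1+β)).
With β = 0.679: factor = √(0.321/1.679) = 0.43725.
f_obs = 596 × 0.43725 = 260.6 MHz.

260.6 MHz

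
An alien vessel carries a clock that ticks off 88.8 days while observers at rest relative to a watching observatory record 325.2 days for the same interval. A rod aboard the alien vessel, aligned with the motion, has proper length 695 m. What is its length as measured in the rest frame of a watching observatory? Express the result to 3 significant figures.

190 m

γ = Δt/Δτ = 325.2/88.8 = 3.66216.
L = L₀/γ = 695/3.66216 = 190 m.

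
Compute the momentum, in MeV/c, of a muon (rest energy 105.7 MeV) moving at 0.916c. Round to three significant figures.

241 MeV/c

γ = 1/√(1 − β²) = 1/√(1 − 0.839056) = 1/√0.160944 = 1/0.401178 = 2.4927.
Momentum: p = γβ·mc = 2.4927 × 0.916 × 105.7 MeV/c = 241 MeV/c.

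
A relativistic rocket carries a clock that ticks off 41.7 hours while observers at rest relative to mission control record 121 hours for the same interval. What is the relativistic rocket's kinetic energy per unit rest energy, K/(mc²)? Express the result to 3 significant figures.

1.90

From Δt = γΔτ: γ = 121/41.7 = 2.90168.
Since K = (γ−1)mc², K/(mc²) = 2.90168 − 1 = 1.90.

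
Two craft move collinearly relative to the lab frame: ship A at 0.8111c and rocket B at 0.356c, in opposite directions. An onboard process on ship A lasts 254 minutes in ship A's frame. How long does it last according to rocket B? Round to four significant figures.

Transform ship A's velocity into rocket B's frame: (0.8111 + 0.356)/(1 + 0.8111·0.356) = 1.1671/1.2887516, so the relative speed is 0.90561c.
At |u| = 0.90561c, γ = (1 − 0.820129)^(−1/2) = 2.3579.
Ship A's interval is proper; time dilation gives Δt_B = γΔτ = 2.3579 × 254 minutes = 598.9 minutes.

598.9 minutes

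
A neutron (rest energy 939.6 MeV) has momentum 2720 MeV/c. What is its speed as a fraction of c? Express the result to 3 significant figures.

pc/(mc²) = 2720/939.6 = 2.8948 = βγ = β/√(1−β²).
So β² = x²/(1 + x²) with x = 2.8948: x² = 8.37987, β² = 8.37987/9.37987 = 0.893389, β = 0.945.

0.945c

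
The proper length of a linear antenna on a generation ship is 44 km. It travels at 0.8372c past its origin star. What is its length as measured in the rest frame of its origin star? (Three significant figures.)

24.1 km

β² = 0.70090384, so γ = 1/√0.29909616 = 1.8285.
Along the direction of motion the measured length is L₀/γ = 44/1.8285 = 24.1 km.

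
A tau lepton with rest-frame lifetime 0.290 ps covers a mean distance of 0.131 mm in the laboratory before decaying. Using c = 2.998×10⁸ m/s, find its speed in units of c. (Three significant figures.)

0.833c

Lab distance = (lab lifetime)·v = γτ·βc, so βγ = d/(cτ) = 1.310×10^-4/(2.998×10⁸ × 2.900×10^-13) = 1.5068.
With βγ = 1.5068: γ² = 1 + (βγ)² = 3.27045, and β = (βγ)/γ = 1.5068/1.80844 = 0.833.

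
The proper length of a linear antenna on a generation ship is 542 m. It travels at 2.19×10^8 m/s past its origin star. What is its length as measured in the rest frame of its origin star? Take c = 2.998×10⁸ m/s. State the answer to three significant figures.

370 m

β = v/c = (2.19×10^8 m/s)/(2.998×10⁸ m/s) = 0.730487.
Lorentz factor: γ = (1 − 0.5336113)^(−1/2) = 1.4643.
Length contraction: L = L₀/γ = 542/1.4643 = 370 m.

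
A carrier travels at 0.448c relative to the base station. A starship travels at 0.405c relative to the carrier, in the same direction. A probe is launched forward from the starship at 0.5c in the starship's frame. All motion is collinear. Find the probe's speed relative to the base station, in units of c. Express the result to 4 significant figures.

0.8979c

First combine the probe and starship (S''→S'): u₁ = (0.5 + 0.405)/(1 + 0.5×0.405) = 0.905/1.2025 = 0.7526.
Then combine with the carrier (S'→S): u = (0.7526 + 0.448)/(1 + 0.7526×0.448) = 1.2006/1.3371648 = 0.89787.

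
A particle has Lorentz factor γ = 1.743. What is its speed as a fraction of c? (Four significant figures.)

0.8190c

β = √(1 − 1/γ²) = √(1 − 1/3.038049) = √0.670841 = 0.8190.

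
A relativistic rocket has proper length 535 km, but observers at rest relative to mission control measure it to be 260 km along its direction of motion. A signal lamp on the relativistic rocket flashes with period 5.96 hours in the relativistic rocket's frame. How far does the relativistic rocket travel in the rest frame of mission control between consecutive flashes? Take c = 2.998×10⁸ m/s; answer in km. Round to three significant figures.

γ = L₀/L = 535/260 = 2.05769.
β = √(1 − 1/γ²) = 0.87397. Lab-frame period = γτ = 2.05769×5.96 hours = 12.264 hours. Distance = βc × γτ = 0.87397 × 2.998×10⁸ m/s × 44150.4 s = 1.1568×10^13 m = 1.16×10^10 km.

1.16×10^10 km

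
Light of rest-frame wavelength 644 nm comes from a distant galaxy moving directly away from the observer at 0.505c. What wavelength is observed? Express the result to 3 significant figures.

1120 nm

Relativistic Doppler for wavelength: λ_obs = λ_src · √((1+β)/(1−β)).
With β = 0.505: factor = √(1.505/0.495) = 1.7437.
λ_obs = 644 × 1.7437 = 1120 nm.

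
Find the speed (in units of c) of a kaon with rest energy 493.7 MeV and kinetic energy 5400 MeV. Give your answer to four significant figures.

0.9965c

γ = 1 + K/(mc²) = 1 + 5400/493.7 = 11.938.
β = √(1 − 1/γ²) = √(1 − 0.00701676) = √0.99298324 = 0.9965.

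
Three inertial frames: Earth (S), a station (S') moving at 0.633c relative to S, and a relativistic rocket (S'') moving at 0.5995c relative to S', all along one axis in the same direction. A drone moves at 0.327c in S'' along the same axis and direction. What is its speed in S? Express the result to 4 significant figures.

Apply u = (u'+v)/(1+u'v) twice. Drone in the station frame: (0.327+0.5995)/(1+0.327·0.5995) = 0.9265/1.1960365 = 0.77464c.
That velocity, transformed to the rest frame of Earth: (0.77464+0.633)/(1+0.77464·0.633) = 1.40764/1.49034712 = 0.9445c.

0.9445c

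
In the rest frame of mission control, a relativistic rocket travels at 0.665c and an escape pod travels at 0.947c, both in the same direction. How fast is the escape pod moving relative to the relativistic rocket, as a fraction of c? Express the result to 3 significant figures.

0.762c

Transform to the relativistic rocket's frame: u' = (u − v)/(1 − uv/c²).
u' = (0.947 − 0.665)/(1 − 0.947×0.665) = 0.282/0.370245 = 0.76166.
Speed in the relativistic rocket's frame: 0.762c (in the same direction).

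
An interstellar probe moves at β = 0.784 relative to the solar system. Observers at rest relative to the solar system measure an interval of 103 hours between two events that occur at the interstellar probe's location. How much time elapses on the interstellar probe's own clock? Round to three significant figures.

With β = 0.784, γ = 1/√(1 − 0.784²) = 1/√0.385344 = 1.6109.
The moving clock records proper time: Δτ = Δt/γ = 103/1.6109 = 63.9 hours.

63.9 hours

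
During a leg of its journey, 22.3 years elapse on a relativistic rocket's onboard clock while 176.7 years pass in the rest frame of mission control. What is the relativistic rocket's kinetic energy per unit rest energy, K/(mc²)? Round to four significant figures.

6.924

The time-dilation ratio gives γ = 176.7/22.3 = 7.92377.
Since K = (γ−1)mc², K/(mc²) = 7.92377 − 1 = 6.924.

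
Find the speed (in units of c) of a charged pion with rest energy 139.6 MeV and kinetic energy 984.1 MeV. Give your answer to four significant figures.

γ = 1 + K/(mc²) = 1 + 984.1/139.6 = 8.0494.
β = √(1 − 1/γ²) = √(1 − 0.0154338) = √0.9845662 = 0.9923.

0.9923c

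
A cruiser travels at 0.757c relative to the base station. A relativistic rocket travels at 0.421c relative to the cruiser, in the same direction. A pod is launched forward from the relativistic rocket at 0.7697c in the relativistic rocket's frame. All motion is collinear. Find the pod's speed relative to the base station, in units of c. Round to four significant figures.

0.9854c

Compose velocities in two stages. Stage 1 (into S'): u₁ = (0.7697+0.421)/(1+0.7697×0.421) = 0.89929.
Stage 2 (into S): u = (0.89929+0.757)/(1+0.89929×0.757) = 0.98544, so the speed is 0.9854c.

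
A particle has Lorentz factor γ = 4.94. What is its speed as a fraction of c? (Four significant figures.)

β = √(1 − 1/γ²) = √(1 − 1/24.4036) = √0.959022 = 0.9793.

0.9793c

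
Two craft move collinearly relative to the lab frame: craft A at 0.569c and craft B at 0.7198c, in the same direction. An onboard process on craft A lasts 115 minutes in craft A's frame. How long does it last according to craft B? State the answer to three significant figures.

Transform craft A's velocity into craft B's frame: (0.569 − 0.7198)/(1 − 0.569·0.7198) = −0.1508/0.5904338, so the relative speed is 0.25541c.
At |u| = 0.25541c, γ = (1 − 0.0652343)^(−1/2) = 1.0343.
Craft A's interval is proper; time dilation gives Δt_B = γΔτ = 1.0343 × 115 minutes = 119 minutes.

119 minutes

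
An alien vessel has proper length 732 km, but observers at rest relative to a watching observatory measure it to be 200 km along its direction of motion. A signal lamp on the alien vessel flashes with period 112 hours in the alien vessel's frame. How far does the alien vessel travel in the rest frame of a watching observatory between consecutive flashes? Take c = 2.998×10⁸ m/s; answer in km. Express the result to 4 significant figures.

From L = L₀/γ: γ = 732/200 = 3.66.
β = √(1 − 1/γ²) = 0.96195. Lab-frame period = γτ = 3.66×112 hours = 409.92 hours. Distance = βc × γτ = 0.96195 × 2.998×10⁸ m/s × 1475712 s = 4.2558×10^14 m = 4.256×10^11 km.

4.256×10^11 km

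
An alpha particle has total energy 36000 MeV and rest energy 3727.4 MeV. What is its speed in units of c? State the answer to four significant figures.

0.9946c

γ = E/(mc²) = 36000/3727.4 = 9.6582.
β = √(1 − 1/γ²) = √(1 − 0.0107203) = √0.9892797 = 0.9946.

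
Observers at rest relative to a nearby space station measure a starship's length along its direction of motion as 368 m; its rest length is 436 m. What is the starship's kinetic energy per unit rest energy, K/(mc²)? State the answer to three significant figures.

Length contraction gives γ = L₀/L = 436/368 = 1.18478.
Since K = (γ−1)mc², K/(mc²) = 1.18478 − 1 = 0.185.

0.185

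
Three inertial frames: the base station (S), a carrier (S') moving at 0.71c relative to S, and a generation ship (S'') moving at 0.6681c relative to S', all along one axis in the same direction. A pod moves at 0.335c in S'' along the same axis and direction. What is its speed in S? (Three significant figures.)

Apply u = (u'+v)/(1+u'v) twice. Pod in the carrier frame: (0.335+0.6681)/(1+0.335·0.6681) = 1.0031/1.2238135 = 0.81965c.
That velocity, transformed to the rest frame of the base station: (0.81965+0.71)/(1+0.81965·0.71) = 1.52965/1.5819515 = 0.96694c.

0.967c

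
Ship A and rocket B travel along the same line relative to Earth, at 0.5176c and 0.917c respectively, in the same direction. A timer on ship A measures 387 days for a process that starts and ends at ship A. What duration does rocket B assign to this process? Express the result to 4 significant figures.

595.7 days

The velocity of ship A relative to rocket B is (0.5176 − 0.917)c / (1 − 0.5176×0.917) = −0.76024c; relative speed 0.76024c.
γ for this relative speed: γ = 1/√(1 − 0.577965) = 1.5393.
Ship A's interval is proper; time dilation gives Δt_B = γΔτ = 1.5393 × 387 days = 595.7 days.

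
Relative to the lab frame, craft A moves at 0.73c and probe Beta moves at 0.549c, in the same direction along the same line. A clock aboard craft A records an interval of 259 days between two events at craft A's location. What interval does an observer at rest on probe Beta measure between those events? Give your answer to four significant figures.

The velocity of craft A relative to probe Beta is (0.73 − 0.549)c / (1 − 0.73×0.549) = 0.30205c; relative speed 0.30205c.
γ for this relative speed: γ = 1/√(1 − 0.0912342) = 1.049.
The clock on craft A records proper time, so probe Beta measures Δt = γΔτ = 1.049 × 259 = 271.7 days.

271.7 days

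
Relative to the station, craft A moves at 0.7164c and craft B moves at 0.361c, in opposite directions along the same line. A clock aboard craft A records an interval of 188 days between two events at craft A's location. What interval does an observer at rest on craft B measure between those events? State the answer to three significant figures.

The velocity of craft A relative to craft B is (0.7164 + 0.361)c / (1 + 0.7164×0.361) = 0.85602c; relative speed 0.85602c.
γ for this relative speed: γ = 1/√(1 − 0.73277) = 1.9344.
Craft A's interval is proper; time dilation gives Δt_B = γΔτ = 1.9344 × 188 days = 364 days.

364 days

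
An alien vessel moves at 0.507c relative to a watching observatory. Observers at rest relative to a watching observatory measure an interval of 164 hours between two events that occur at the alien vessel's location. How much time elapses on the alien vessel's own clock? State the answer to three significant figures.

γ = 1/√(1 − β²) = 1/√(1 − 0.257049) = 1/√0.742951 = 1/0.861946 = 1.1602.
The moving clock records proper time: Δτ = Δt/γ = 164/1.1602 = 141 hours.

141 hours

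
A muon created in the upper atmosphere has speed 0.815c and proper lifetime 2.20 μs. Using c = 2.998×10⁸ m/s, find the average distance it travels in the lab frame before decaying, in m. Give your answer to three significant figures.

928 m

Lorentz factor: γ = (1 − 0.664225)^(−1/2) = 1.7257.
Lab-frame lifetime: Δt = γτ = 1.7257 × 2.20 μs = 3.7965 μs.
Distance: d = vΔt = 0.815 × 2.998×10⁸ m/s × 3.7965×10^-6 s = 928 m.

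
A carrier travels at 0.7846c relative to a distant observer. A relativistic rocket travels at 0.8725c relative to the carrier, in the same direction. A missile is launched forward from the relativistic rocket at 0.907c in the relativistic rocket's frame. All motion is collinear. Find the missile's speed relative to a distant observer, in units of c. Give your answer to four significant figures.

0.9992c

Compose velocities in two stages. Stage 1 (into S'): u₁ = (0.907+0.8725)/(1+0.907×0.8725) = 0.99338.
Stage 2 (into S): u = (0.99338+0.7846)/(1+0.99338×0.7846) = 0.9992, so the speed is 0.9992c.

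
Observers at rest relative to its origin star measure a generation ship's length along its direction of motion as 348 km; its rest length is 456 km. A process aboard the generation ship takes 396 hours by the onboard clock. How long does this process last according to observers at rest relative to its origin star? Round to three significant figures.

γ = L₀/L = 456/348 = 1.31034.
The same γ dilates the second interval: 1.31034 × 396 hours = 519 hours.

519 hours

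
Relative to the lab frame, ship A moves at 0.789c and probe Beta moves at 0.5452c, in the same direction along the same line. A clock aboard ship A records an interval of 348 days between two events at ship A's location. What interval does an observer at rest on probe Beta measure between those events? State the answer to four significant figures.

The velocity of ship A relative to probe Beta is (0.789 − 0.5452)c / (1 − 0.789×0.5452) = 0.42784c; relative speed 0.42784c.
γ for this relative speed: γ = 1/√(1 − 0.183047) = 1.1064.
Ship A's interval is proper; time dilation gives Δt_B = γΔτ = 1.1064 × 348 days = 385.0 days.

385.0 days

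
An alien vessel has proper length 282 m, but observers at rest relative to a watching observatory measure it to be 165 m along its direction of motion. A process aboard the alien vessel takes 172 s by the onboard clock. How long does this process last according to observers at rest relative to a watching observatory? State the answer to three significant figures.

Length contraction gives γ = L₀/L = 282/165 = 1.70909.
Δt = γΔτ = 1.70909 × 172 = 294 s.

294 s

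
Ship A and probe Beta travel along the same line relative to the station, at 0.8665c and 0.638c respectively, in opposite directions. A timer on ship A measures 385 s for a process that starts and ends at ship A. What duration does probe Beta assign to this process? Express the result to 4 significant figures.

The velocity of ship A relative to probe Beta is (0.8665 + 0.638)c / (1 + 0.8665×0.638) = 0.96888c; relative speed 0.96888c.
At |u| = 0.96888c, γ = (1 − 0.938728)^(−1/2) = 4.0399.
The clock on ship A records proper time, so probe Beta measures Δt = γΔτ = 4.0399 × 385 = 1555 s.

1555 s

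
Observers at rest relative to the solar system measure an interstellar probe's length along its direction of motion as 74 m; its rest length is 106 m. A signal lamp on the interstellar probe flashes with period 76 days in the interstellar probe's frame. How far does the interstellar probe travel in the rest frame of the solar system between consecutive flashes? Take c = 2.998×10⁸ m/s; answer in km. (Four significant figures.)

2.019×10^12 km

γ = L₀/L = 106/74 = 1.43243.
β = √(1 − 1/γ²) = 0.71599. Lab-frame period = γτ = 1.43243×76 days = 108.86 days. Distance = βc × γτ = 0.71599 × 2.998×10⁸ m/s × 9405504 s = 2.0189×10^15 m = 2.019×10^12 km.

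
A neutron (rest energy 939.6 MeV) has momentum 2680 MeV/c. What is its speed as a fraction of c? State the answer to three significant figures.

βγ = pc/(mc²) = 2680/939.6 = 2.8523.
Since γ² = 1 + (βγ)² = 9.13562, γ = √9.13562 = 3.02252, and β = (βγ)/γ = 2.8523/3.02252 = 0.944.

0.944c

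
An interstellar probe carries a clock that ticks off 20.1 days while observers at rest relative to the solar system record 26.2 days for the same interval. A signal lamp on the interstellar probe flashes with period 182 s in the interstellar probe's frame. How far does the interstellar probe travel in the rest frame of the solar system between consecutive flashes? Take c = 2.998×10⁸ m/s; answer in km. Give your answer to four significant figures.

From Δt = γΔτ: γ = 26.2/20.1 = 1.30348.
β = √(1 − 1/γ²) = 0.64144. Lab-frame period = γτ = 1.30348×182 s = 237.23 s. Distance = βc × γτ = 0.64144 × 2.998×10⁸ m/s × 237.23 s = 4.5620×10^10 m = 4.562×10^7 km.

4.562×10^7 km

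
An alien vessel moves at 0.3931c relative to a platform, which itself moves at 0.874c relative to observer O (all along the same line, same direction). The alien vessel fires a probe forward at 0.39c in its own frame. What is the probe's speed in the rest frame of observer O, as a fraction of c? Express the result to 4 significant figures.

Apply u = (u'+v)/(1+u'v) twice. Probe in the platform frame: (0.39+0.3931)/(1+0.39·0.3931) = 0.7831/1.153309 = 0.679c.
That velocity, transformed to the rest frame of observer O: (0.679+0.874)/(1+0.679·0.874) = 1.553/1.593446 = 0.97462c.

0.9746c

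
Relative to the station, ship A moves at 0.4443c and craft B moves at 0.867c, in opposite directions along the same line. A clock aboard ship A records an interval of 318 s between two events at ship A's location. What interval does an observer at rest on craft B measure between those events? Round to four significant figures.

Speed of ship A in craft B's frame: u = (v_A + v_B)/(1 + v_A v_B/c²) = (0.4443 + 0.867)/(1 + 0.4443×0.867) = 1.3113/1.3852081 = 0.94664; |u| = 0.94664c.
At |u| = 0.94664c, γ = (1 − 0.896127)^(−1/2) = 3.1028.
The clock on ship A records proper time, so craft B measures Δt = γΔτ = 3.1028 × 318 = 986.7 s.

986.7 s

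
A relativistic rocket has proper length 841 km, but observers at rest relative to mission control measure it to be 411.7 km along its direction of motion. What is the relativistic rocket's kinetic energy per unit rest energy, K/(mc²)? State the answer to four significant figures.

1.043

Length contraction gives γ = L₀/L = 841/411.7 = 2.04275.
K/(mc²) = γ − 1 = 2.04275 − 1 = 1.043.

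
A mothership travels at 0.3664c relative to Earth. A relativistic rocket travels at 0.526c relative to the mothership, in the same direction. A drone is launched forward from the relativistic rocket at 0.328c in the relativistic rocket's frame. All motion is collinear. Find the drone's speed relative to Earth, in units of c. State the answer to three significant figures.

0.864c

Compose velocities in two stages. Stage 1 (into S'): u₁ = (0.328+0.526)/(1+0.328×0.526) = 0.72834.
Stage 2 (into S): u = (0.72834+0.3664)/(1+0.72834×0.3664) = 0.86413, so the speed is 0.864c.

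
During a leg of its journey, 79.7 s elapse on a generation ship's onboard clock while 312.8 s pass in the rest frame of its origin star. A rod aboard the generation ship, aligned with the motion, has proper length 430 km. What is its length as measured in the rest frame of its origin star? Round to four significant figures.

The time-dilation ratio gives γ = 312.8/79.7 = 3.92472.
The rod contracts by the same γ: 430 km / 3.92472 = 109.6 km.

109.6 km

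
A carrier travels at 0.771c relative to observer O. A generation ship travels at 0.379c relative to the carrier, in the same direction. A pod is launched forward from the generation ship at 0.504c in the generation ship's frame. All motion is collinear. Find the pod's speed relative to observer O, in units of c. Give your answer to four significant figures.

0.9623c

Apply u = (u'+v)/(1+u'v) twice. Pod in the carrier frame: (0.504+0.379)/(1+0.504·0.379) = 0.883/1.191016 = 0.74138c.
That velocity, transformed to the rest frame of observer O: (0.74138+0.771)/(1+0.74138·0.771) = 1.51238/1.57160398 = 0.96232c.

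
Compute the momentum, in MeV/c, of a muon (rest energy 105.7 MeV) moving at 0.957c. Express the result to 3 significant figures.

349 MeV/c

Lorentz factor: γ = (1 − 0.915849)^(−1/2) = 3.4472.
Momentum: p = γβ·mc = 3.4472 × 0.957 × 105.7 MeV/c = 349 MeV/c.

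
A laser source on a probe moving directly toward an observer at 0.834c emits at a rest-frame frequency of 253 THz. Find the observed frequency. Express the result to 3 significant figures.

Relativistic Doppler (source moving toward): f_obs = f_src · √((1+β)/(1−β)).
With β = 0.834: factor = √(1.834/0.166) = 3.3239.
f_obs = 253 × 3.3239 = 841 THz.

841 THz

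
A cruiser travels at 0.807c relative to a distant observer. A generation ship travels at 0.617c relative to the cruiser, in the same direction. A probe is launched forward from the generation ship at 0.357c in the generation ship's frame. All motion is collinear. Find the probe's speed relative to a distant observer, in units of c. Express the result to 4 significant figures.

0.9763c

Apply u = (u'+v)/(1+u'v) twice. Probe in the cruiser frame: (0.357+0.617)/(1+0.357·0.617) = 0.974/1.220269 = 0.79818c.
That velocity, transformed to the rest frame of a distant observer: (0.79818+0.807)/(1+0.79818·0.807) = 1.60518/1.64413126 = 0.97631c.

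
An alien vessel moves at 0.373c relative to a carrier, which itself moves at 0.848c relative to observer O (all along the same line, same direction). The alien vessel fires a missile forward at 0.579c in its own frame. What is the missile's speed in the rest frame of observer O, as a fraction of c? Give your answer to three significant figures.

0.980c

First combine the missile and alien vessel (S''→S'): u₁ = (0.579 + 0.373)/(1 + 0.579×0.373) = 0.952/1.215967 = 0.78292.
Then combine with the carrier (S'→S): u = (0.78292 + 0.848)/(1 + 0.78292×0.848) = 1.63092/1.66391616 = 0.98017.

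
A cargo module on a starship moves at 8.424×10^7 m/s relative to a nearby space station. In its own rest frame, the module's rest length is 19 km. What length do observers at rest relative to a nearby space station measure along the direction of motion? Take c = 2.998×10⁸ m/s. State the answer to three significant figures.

18.2 km

β = v/c = (8.424×10^7 m/s)/(2.998×10⁸ m/s) = 0.280987.
With β = 0.280987, γ = 1/√(1 − 0.280987²) = 1/√0.9210463 = 1.042.
Length contraction: L = L₀/γ = 19/1.042 = 18.2 km.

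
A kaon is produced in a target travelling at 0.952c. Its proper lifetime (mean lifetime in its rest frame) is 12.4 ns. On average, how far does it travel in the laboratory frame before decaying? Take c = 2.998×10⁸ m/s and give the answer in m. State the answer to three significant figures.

11.6 m

γ = 1/√(1 − β²) = 1/√(1 − 0.906304) = 1/√0.093696 = 1/0.306098 = 3.2669.
Lab-frame lifetime: Δt = γτ = 3.2669 × 12.4 ns = 40.51 ns.
Distance: d = vΔt = 0.952 × 2.998×10⁸ m/s × 4.0510×10^-8 s = 11.6 m.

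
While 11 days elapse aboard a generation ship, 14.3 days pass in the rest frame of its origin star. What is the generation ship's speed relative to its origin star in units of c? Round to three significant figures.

0.639c

γ = Δt/Δτ = 14.3/11 = 1.3.
β = √(1 − 1/γ²) = √(1 − 0.591716) = √0.408284 = 0.639.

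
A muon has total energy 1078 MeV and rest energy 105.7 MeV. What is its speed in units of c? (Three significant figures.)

γ = E/(mc²) = 1078/105.7 = 10.199.
β = √(1 − 1/γ²) = √(1 − 0.00961357) = √0.99038643 = 0.995.

0.995c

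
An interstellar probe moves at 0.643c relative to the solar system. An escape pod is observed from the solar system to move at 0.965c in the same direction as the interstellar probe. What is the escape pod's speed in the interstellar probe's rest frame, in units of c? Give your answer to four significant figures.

0.8485c

Transform to the interstellar probe's frame: u' = (u − v)/(1 − uv/c²).
u' = (0.965 − 0.643)/(1 − 0.965×0.643) = 0.322/0.379505 = 0.84847.
Speed in the interstellar probe's frame: 0.8485c (in the same direction).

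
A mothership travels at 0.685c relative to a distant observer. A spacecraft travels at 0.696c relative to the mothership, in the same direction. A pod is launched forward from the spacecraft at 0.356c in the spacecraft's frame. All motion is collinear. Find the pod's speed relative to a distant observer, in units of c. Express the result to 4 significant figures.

Compose velocities in two stages. Stage 1 (into S'): u₁ = (0.356+0.696)/(1+0.356×0.696) = 0.8431.
Stage 2 (into S): u = (0.8431+0.685)/(1+0.8431×0.685) = 0.96867, so the speed is 0.9687c.

0.9687c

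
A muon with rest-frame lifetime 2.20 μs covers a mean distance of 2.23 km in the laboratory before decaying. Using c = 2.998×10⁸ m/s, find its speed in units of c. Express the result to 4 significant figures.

0.9589c

Let x = d/(cτ) = 2230 m / (2.998×10⁸ m/s × 2.200×10^-6 s) = 3.381. Since d = βγcτ, x = βγ = β/√(1−β²).
Solving: β² = x²/(1+x²) = 11.4312/12.4312 = 0.919557, so β = 0.9589.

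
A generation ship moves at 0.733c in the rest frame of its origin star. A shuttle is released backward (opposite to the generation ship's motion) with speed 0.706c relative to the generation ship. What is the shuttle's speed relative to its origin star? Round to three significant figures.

Relativistic velocity addition: u = (u' + v)/(1 + u'v/c²), with u' = −0.706c and v = 0.733c.
Numerator: −0.706 + 0.733 = 0.027. Denominator: 1 + (−0.706)(0.733) = 0.482502.
u = 0.027/0.482502 = 0.055958, so the speed is 0.0560c.

0.0560c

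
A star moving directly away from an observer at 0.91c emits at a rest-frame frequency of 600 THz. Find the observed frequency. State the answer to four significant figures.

130.2 THz

Relativistic Doppler (source moving away): f_obs = f_src · √((1−β)/(1+β)).
With β = 0.91: factor = √(0.09/1.91) = 0.21707.
f_obs = 600 × 0.21707 = 130.2 THz.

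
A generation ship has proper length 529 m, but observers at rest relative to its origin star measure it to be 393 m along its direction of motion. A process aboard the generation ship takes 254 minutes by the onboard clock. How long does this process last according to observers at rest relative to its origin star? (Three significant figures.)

γ = L₀/L = 529/393 = 1.34606.
Δt = γΔτ = 1.34606 × 254 = 342 minutes.

342 minutes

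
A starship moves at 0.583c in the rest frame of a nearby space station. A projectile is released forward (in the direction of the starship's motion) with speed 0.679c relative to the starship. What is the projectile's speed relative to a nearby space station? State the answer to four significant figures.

Relativistic velocity addition: u = (u' + v)/(1 + u'v/c²), with u' = 0.679c and v = 0.583c.
Numerator: 0.679 + 0.583 = 1.262. Denominator: 1 + (0.679)(0.583) = 1.395857.
u = 1.262/1.395857 = 0.9041, so the speed is 0.9041c.

0.9041c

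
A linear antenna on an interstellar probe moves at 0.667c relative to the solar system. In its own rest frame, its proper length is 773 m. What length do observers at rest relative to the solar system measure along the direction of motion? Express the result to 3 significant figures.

Lorentz factor: γ = (1 − 0.444889)^(−1/2) = 1.3422.
Length contraction: L = L₀/γ = 773/1.3422 = 576 m.

576 m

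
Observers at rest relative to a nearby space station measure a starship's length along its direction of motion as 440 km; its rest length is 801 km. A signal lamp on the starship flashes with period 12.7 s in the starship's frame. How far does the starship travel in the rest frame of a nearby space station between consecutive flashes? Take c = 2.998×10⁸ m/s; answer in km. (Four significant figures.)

5.792×10^6 km

Length contraction gives γ = L₀/L = 801/440 = 1.82045.
β = √(1 − 1/γ²) = 0.83562. Lab-frame period = γτ = 1.82045×12.7 s = 23.12 s. Distance = βc × γτ = 0.83562 × 2.998×10⁸ m/s × 23.12 s = 5.7920×10^9 m = 5.792×10^6 km.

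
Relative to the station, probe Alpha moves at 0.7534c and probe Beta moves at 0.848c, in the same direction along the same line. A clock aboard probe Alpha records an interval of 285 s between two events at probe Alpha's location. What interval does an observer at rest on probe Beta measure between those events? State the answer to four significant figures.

295.3 s

Speed of probe Alpha in probe Beta's frame: u = (v_A − v_B)/(1 − v_A v_B/c²) = (0.7534 − 0.848)/(1 − 0.7534×0.848) = −0.0946/0.3611168 = −0.26197; |u| = 0.26197c.
At |u| = 0.26197c, γ = (1 − 0.0686283)^(−1/2) = 1.0362.
Probe Alpha's interval is proper; time dilation gives Δt_B = γΔτ = 1.0362 × 285 s = 295.3 s.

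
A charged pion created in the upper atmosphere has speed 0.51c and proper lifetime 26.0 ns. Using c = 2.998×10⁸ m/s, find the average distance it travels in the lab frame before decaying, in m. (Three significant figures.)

4.62 m

β² = 0.2601, so γ = 1/√0.7399 = 1.1626.
Lab-frame lifetime: Δt = γτ = 1.1626 × 26.0 ns = 30.228 ns.
Distance: d = vΔt = 0.51 × 2.998×10⁸ m/s × 3.0228×10^-8 s = 4.62 m.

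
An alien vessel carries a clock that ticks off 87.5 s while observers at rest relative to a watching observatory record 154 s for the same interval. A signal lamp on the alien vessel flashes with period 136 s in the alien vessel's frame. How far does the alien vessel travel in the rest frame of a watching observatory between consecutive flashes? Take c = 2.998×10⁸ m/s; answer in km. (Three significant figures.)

5.91×10^7 km

From Δt = γΔτ: γ = 154/87.5 = 1.76.
β = √(1 − 1/γ²) = 0.8229. Lab-frame period = γτ = 1.76×136 s = 239.36 s. Distance = βc × γτ = 0.8229 × 2.998×10⁸ m/s × 239.36 s = 5.9051×10^10 m = 5.91×10^7 km.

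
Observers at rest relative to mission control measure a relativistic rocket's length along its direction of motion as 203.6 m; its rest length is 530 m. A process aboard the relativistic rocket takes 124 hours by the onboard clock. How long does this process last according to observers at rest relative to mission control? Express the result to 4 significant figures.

322.8 hours

From L = L₀/γ: γ = 530/203.6 = 2.60314.
The same γ dilates the second interval: 2.60314 × 124 hours = 322.8 hours.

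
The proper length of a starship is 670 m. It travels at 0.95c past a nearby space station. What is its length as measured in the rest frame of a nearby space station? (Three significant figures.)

β² = 0.9025, so γ = 1/√0.0975 = 3.2026.
Along the direction of motion the measured length is L₀/γ = 670/3.2026 = 209 m.

209 m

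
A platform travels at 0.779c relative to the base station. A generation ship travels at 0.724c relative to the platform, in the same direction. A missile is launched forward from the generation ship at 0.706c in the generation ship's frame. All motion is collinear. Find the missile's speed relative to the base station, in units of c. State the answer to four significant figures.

0.9932c

Apply u = (u'+v)/(1+u'v) twice. Missile in the platform frame: (0.706+0.724)/(1+0.706·0.724) = 1.43/1.511144 = 0.9463c.
That velocity, transformed to the rest frame of the base station: (0.9463+0.779)/(1+0.9463·0.779) = 1.7253/1.7371677 = 0.99317c.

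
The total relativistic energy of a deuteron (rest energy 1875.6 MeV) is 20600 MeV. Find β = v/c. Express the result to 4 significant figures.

Total energy E = γmc² gives γ = 20600/1875.6 = 10.983.
Hence β = √(1 − 1/γ²) = √(1 − 0.00829007) = √0.99170993 = 0.9958.

0.9958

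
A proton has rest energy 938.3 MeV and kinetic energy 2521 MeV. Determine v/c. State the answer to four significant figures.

K = (γ−1)mc², so γ = 1 + 2521/938.3 = 3.6868.
Then v/c = √(1 − γ⁻²) = √(1 − 0.07357) = √0.92643 = 0.9625.

0.9625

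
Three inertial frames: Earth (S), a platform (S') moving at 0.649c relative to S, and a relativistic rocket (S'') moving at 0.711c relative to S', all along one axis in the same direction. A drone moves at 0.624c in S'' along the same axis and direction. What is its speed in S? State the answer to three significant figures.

First combine the drone and relativistic rocket (S''→S'): u₁ = (0.624 + 0.711)/(1 + 0.624×0.711) = 1.335/1.443664 = 0.92473.
Then combine with the platform (S'→S): u = (0.92473 + 0.649)/(1 + 0.92473×0.649) = 1.57373/1.60014977 = 0.98349.

0.983c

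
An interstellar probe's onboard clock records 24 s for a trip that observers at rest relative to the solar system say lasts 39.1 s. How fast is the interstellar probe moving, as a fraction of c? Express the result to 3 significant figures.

0.789c

γ = Δt/Δτ = 39.1/24 = 1.6292.
β = √(1 − 1/γ²) = √(1 − 0.376748) = √0.623252 = 0.789.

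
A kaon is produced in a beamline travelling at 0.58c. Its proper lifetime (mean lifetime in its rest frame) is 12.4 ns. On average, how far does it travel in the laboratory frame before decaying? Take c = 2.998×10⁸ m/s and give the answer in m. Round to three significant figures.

2.65 m

γ = 1/√(1 − β²) = 1/√(1 − 0.3364) = 1/√0.6636 = 1/0.814616 = 1.2276.
Lab-frame lifetime: Δt = γτ = 1.2276 × 12.4 ns = 15.222 ns.
Distance: d = vΔt = 0.58 × 2.998×10⁸ m/s × 1.5222×10^-8 s = 2.65 m.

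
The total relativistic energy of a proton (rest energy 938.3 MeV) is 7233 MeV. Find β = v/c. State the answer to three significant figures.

Total energy E = γmc² gives γ = 7233/938.3 = 7.7086.
Hence β = √(1 − 1/γ²) = √(1 − 0.0168286) = √0.9831714 = 0.992.

0.992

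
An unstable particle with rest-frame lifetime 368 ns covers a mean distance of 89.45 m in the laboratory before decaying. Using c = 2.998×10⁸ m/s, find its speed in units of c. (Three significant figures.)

Let x = d/(cτ) = 89.45 m / (2.998×10⁸ m/s × 3.680×10^-7 s) = 0.81078. Since d = βγcτ, x = βγ = β/√(1−β²).
Solving: β² = x²/(1+x²) = 0.657364/1.657364 = 0.396632, so β = 0.630.

0.630c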